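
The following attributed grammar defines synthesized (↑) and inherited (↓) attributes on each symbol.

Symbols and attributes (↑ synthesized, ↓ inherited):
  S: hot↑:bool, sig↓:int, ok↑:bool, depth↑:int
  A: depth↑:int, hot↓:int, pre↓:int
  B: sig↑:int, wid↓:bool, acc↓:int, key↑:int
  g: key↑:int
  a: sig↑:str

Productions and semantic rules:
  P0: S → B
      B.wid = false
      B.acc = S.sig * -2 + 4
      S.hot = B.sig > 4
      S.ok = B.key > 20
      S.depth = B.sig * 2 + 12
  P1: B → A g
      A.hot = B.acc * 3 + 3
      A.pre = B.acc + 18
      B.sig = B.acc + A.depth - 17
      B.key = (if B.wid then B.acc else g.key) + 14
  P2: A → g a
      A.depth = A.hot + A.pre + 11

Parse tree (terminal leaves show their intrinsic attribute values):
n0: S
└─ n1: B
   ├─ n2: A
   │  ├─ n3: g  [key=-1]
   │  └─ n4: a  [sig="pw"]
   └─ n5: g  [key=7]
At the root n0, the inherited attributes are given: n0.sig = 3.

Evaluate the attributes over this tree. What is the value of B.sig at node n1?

1. n0.sig = 3  [given at root]
2. n1.wid = false  [false]
3. n1.acc = -2  [S.sig * -2 + 4]
4. n2.hot = -3  [B.acc * 3 + 3]
5. n2.pre = 16  [B.acc + 18]
6. n3.key = -1  [terminal]
7. n4.sig = "pw"  [terminal]
8. n2.depth = 24  [A.hot + A.pre + 11]
9. n5.key = 7  [terminal]
10. n1.sig = 5  [B.acc + A.depth - 17]
11. n1.key = 21  [(if B.wid then B.acc else g.key) + 14]
12. n0.hot = true  [B.sig > 4]
13. n0.ok = true  [B.key > 20]
14. n0.depth = 22  [B.sig * 2 + 12]

5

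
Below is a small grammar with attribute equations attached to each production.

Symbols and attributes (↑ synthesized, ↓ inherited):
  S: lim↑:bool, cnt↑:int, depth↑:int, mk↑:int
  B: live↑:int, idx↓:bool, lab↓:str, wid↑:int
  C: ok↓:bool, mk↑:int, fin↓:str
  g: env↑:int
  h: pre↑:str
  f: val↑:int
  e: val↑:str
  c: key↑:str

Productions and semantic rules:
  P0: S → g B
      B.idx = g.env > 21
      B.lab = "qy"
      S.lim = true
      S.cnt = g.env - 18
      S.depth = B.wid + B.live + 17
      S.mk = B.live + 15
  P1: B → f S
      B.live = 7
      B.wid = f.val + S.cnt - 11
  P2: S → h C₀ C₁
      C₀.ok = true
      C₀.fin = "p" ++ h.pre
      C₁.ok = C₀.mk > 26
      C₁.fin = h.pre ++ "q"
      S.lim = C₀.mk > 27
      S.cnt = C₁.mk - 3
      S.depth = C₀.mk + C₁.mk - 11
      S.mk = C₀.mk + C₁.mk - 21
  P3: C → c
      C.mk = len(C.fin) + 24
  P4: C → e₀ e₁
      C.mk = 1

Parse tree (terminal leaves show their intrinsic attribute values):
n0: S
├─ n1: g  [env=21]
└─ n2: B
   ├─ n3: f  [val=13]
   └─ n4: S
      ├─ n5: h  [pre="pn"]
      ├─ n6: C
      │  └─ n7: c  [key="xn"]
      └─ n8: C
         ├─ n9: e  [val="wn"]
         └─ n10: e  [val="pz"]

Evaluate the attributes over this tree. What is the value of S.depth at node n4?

17

1. n1.env = 21  [terminal]
2. n2.idx = false  [g.env > 21]
3. n2.lab = "qy"  ["qy"]
4. n3.val = 13  [terminal]
5. n5.pre = "pn"  [terminal]
6. n6.ok = true  [true]
7. n6.fin = "ppn"  ["p" ++ h.pre]
8. n7.key = "xn"  [terminal]
9. n6.mk = 27  [len(C.fin) + 24]
10. n8.ok = true  [C₀.mk > 26]
11. n8.fin = "pnq"  [h.pre ++ "q"]
12. n9.val = "wn"  [terminal]
13. n10.val = "pz"  [terminal]
14. n8.mk = 1  [1]
15. n4.lim = false  [C₀.mk > 27]
16. n4.cnt = -2  [C₁.mk - 3]
17. n4.depth = 17  [C₀.mk + C₁.mk - 11]
18. n4.mk = 7  [C₀.mk + C₁.mk - 21]
19. n2.live = 7  [7]
20. n2.wid = 0  [f.val + S.cnt - 11]
21. n0.lim = true  [true]
22. n0.cnt = 3  [g.env - 18]
23. n0.depth = 24  [B.wid + B.live + 17]
24. n0.mk = 22  [B.live + 15]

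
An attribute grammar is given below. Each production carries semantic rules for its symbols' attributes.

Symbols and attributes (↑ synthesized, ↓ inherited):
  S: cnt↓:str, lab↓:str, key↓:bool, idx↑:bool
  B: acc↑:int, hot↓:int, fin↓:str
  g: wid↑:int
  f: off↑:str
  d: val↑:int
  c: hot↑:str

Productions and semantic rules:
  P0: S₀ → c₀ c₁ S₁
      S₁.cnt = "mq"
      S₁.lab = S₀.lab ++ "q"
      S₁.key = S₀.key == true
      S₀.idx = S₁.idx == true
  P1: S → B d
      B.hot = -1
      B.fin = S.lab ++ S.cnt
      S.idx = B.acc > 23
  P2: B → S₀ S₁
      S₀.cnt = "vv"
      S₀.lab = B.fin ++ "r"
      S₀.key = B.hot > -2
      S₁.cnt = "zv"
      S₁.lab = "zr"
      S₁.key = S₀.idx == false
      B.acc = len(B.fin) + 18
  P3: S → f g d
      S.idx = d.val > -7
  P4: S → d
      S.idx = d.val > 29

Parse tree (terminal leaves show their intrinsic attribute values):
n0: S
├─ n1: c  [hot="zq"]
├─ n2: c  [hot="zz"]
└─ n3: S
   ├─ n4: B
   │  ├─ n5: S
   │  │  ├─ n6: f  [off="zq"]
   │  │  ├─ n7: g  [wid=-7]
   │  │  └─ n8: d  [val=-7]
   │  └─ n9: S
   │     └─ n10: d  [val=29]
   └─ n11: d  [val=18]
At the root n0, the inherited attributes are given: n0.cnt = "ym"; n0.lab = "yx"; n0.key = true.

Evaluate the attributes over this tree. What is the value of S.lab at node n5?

1. n0.cnt = "ym"  [given at root]
2. n0.lab = "yx"  [given at root]
3. n0.key = true  [given at root]
4. n1.hot = "zq"  [terminal]
5. n2.hot = "zz"  [terminal]
6. n3.cnt = "mq"  ["mq"]
7. n3.lab = "yxq"  [S₀.lab ++ "q"]
8. n3.key = true  [S₀.key == true]
9. n4.hot = -1  [-1]
10. n4.fin = "yxqmq"  [S.lab ++ S.cnt]
11. n5.cnt = "vv"  ["vv"]
12. n5.lab = "yxqmqr"  [B.fin ++ "r"]
13. n5.key = true  [B.hot > -2]
14. n6.off = "zq"  [terminal]
15. n7.wid = -7  [terminal]
16. n8.val = -7  [terminal]
17. n5.idx = false  [d.val > -7]
18. n9.cnt = "zv"  ["zv"]
19. n9.lab = "zr"  ["zr"]
20. n9.key = true  [S₀.idx == false]
21. n10.val = 29  [terminal]
22. n9.idx = false  [d.val > 29]
23. n4.acc = 23  [len(B.fin) + 18]
24. n11.val = 18  [terminal]
25. n3.idx = false  [B.acc > 23]
26. n0.idx = false  [S₁.idx == true]

"yxqmqr"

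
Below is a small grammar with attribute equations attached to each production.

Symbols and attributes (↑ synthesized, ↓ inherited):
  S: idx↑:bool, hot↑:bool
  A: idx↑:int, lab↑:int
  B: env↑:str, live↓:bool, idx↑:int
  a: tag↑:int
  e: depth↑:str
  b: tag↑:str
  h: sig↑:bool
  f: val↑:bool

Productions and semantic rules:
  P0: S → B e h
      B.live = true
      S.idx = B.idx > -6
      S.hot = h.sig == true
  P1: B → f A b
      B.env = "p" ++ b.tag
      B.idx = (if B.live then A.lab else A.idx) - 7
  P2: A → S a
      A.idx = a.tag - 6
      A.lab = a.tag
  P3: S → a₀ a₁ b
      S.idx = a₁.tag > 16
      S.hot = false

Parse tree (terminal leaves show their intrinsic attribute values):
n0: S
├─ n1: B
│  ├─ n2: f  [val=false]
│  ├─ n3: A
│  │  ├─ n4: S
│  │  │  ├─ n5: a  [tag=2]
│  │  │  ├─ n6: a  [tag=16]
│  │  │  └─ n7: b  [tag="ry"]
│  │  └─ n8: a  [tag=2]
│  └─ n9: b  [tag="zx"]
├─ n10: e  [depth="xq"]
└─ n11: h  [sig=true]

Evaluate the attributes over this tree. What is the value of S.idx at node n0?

1. n1.live = true  [true]
2. n2.val = false  [terminal]
3. n5.tag = 2  [terminal]
4. n6.tag = 16  [terminal]
5. n7.tag = "ry"  [terminal]
6. n4.idx = false  [a₁.tag > 16]
7. n4.hot = false  [false]
8. n8.tag = 2  [terminal]
9. n3.idx = -4  [a.tag - 6]
10. n3.lab = 2  [a.tag]
11. n9.tag = "zx"  [terminal]
12. n1.env = "pzx"  ["p" ++ b.tag]
13. n1.idx = -5  [(if B.live then A.lab else A.idx) - 7]
14. n10.depth = "xq"  [terminal]
15. n11.sig = true  [terminal]
16. n0.idx = true  [B.idx > -6]
17. n0.hot = true  [h.sig == true]

true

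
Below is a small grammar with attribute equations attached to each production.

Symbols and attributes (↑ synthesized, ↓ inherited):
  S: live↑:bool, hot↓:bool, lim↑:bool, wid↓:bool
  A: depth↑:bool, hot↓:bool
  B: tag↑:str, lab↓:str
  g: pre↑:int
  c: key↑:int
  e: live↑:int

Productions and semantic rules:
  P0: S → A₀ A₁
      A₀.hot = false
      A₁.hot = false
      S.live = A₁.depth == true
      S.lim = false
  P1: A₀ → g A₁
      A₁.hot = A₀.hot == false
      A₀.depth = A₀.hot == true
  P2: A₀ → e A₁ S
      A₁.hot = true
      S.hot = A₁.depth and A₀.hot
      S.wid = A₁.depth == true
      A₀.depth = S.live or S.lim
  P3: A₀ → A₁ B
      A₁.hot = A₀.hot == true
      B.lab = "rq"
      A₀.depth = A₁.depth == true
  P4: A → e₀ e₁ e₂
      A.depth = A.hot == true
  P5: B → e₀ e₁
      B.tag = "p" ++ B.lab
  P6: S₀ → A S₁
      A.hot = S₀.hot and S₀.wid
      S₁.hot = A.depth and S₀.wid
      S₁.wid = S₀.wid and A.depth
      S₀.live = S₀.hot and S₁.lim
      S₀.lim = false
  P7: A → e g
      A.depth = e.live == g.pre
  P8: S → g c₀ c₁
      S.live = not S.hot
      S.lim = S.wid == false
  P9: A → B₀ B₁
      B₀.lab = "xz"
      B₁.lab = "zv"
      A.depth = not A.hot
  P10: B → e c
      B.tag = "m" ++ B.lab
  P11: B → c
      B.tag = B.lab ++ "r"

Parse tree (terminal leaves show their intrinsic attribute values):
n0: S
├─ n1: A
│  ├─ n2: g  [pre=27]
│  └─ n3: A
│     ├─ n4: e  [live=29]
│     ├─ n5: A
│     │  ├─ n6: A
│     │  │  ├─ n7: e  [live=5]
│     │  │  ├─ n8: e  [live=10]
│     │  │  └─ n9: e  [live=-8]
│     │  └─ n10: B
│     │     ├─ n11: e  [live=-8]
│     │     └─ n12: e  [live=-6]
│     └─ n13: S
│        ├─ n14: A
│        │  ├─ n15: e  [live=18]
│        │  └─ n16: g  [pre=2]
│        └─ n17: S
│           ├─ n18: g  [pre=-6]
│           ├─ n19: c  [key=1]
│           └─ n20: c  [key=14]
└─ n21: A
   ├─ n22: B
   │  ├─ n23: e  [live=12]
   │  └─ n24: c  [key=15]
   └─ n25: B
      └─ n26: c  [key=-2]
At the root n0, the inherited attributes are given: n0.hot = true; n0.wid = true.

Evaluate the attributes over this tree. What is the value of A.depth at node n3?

true

1. n0.hot = true  [given at root]
2. n0.wid = true  [given at root]
3. n1.hot = false  [false]
4. n2.pre = 27  [terminal]
5. n3.hot = true  [A₀.hot == false]
6. n4.live = 29  [terminal]
7. n5.hot = true  [true]
8. n6.hot = true  [A₀.hot == true]
9. n7.live = 5  [terminal]
10. n8.live = 10  [terminal]
11. n9.live = -8  [terminal]
12. n6.depth = true  [A.hot == true]
13. n10.lab = "rq"  ["rq"]
14. n11.live = -8  [terminal]
15. n12.live = -6  [terminal]
16. n10.tag = "prq"  ["p" ++ B.lab]
17. n5.depth = true  [A₁.depth == true]
18. n13.hot = true  [A₁.depth and A₀.hot]
19. n13.wid = true  [A₁.depth == true]
20. n14.hot = true  [S₀.hot and S₀.wid]
21. n15.live = 18  [terminal]
22. n16.pre = 2  [terminal]
23. n14.depth = false  [e.live == g.pre]
24. n17.hot = false  [A.depth and S₀.wid]
25. n17.wid = false  [S₀.wid and A.depth]
26. n18.pre = -6  [terminal]
27. n19.key = 1  [terminal]
28. n20.key = 14  [terminal]
29. n17.live = true  [not S.hot]
30. n17.lim = true  [S.wid == false]
31. n13.live = true  [S₀.hot and S₁.lim]
32. n13.lim = false  [false]
33. n3.depth = true  [S.live or S.lim]
34. n1.depth = false  [A₀.hot == true]
35. n21.hot = false  [false]
36. n22.lab = "xz"  ["xz"]
37. n23.live = 12  [terminal]
38. n24.key = 15  [terminal]
39. n22.tag = "mxz"  ["m" ++ B.lab]
40. n25.lab = "zv"  ["zv"]
41. n26.key = -2  [terminal]
42. n25.tag = "zvr"  [B.lab ++ "r"]
43. n21.depth = true  [not A.hot]
44. n0.live = true  [A₁.depth == true]
45. n0.lim = false  [false]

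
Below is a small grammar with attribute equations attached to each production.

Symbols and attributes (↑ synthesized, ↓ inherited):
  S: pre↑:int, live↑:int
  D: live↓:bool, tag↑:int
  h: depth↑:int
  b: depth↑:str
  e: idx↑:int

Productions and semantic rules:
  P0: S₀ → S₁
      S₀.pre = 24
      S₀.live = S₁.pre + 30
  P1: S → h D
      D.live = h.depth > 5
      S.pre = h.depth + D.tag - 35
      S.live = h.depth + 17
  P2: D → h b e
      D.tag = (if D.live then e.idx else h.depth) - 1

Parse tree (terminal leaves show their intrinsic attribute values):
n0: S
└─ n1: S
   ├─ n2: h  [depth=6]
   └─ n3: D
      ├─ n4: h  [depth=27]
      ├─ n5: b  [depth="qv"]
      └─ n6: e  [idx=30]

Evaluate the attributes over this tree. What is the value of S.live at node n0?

30

1. n2.depth = 6  [terminal]
2. n3.live = true  [h.depth > 5]
3. n4.depth = 27  [terminal]
4. n5.depth = "qv"  [terminal]
5. n6.idx = 30  [terminal]
6. n3.tag = 29  [(if D.live then e.idx else h.depth) - 1]
7. n1.pre = 0  [h.depth + D.tag - 35]
8. n1.live = 23  [h.depth + 17]
9. n0.pre = 24  [24]
10. n0.live = 30  [S₁.pre + 30]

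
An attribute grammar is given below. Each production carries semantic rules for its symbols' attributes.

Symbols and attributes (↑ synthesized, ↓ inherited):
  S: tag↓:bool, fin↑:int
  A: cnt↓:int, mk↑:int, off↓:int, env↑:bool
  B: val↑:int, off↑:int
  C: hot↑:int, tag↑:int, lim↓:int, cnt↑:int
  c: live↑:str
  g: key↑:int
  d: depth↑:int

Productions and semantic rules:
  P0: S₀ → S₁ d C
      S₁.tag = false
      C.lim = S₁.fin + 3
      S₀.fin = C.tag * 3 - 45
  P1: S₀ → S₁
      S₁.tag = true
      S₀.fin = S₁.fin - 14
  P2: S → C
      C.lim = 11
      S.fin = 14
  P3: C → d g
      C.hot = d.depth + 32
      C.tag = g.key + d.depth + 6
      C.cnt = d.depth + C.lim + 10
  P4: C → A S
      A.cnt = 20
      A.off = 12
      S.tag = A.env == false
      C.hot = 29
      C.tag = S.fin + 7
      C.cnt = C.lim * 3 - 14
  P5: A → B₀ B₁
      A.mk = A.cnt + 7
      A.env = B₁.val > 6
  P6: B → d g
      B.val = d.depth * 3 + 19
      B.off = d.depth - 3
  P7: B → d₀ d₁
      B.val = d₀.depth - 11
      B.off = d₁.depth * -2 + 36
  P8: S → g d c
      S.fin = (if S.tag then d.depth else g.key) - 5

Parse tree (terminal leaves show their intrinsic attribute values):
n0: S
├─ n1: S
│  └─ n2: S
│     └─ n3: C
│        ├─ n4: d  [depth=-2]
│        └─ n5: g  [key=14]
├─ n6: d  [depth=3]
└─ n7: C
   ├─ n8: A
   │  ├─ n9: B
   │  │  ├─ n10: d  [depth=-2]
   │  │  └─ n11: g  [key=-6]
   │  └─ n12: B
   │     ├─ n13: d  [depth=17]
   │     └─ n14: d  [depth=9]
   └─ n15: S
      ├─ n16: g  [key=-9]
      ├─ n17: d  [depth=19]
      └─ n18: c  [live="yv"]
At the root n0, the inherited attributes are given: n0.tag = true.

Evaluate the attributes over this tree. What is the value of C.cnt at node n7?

-5

1. n0.tag = true  [given at root]
2. n1.tag = false  [false]
3. n2.tag = true  [true]
4. n3.lim = 11  [11]
5. n4.depth = -2  [terminal]
6. n5.key = 14  [terminal]
7. n3.hot = 30  [d.depth + 32]
8. n3.tag = 18  [g.key + d.depth + 6]
9. n3.cnt = 19  [d.depth + C.lim + 10]
10. n2.fin = 14  [14]
11. n1.fin = 0  [S₁.fin - 14]
12. n6.depth = 3  [terminal]
13. n7.lim = 3  [S₁.fin + 3]
14. n8.cnt = 20  [20]
15. n8.off = 12  [12]
16. n10.depth = -2  [terminal]
17. n11.key = -6  [terminal]
18. n9.val = 13  [d.depth * 3 + 19]
19. n9.off = -5  [d.depth - 3]
20. n13.depth = 17  [terminal]
21. n14.depth = 9  [terminal]
22. n12.val = 6  [d₀.depth - 11]
23. n12.off = 18  [d₁.depth * -2 + 36]
24. n8.mk = 27  [A.cnt + 7]
25. n8.env = false  [B₁.val > 6]
26. n15.tag = true  [A.env == false]
27. n16.key = -9  [terminal]
28. n17.depth = 19  [terminal]
29. n18.live = "yv"  [terminal]
30. n15.fin = 14  [(if S.tag then d.depth else g.key) - 5]
31. n7.hot = 29  [29]
32. n7.tag = 21  [S.fin + 7]
33. n7.cnt = -5  [C.lim * 3 - 14]
34. n0.fin = 18  [C.tag * 3 - 45]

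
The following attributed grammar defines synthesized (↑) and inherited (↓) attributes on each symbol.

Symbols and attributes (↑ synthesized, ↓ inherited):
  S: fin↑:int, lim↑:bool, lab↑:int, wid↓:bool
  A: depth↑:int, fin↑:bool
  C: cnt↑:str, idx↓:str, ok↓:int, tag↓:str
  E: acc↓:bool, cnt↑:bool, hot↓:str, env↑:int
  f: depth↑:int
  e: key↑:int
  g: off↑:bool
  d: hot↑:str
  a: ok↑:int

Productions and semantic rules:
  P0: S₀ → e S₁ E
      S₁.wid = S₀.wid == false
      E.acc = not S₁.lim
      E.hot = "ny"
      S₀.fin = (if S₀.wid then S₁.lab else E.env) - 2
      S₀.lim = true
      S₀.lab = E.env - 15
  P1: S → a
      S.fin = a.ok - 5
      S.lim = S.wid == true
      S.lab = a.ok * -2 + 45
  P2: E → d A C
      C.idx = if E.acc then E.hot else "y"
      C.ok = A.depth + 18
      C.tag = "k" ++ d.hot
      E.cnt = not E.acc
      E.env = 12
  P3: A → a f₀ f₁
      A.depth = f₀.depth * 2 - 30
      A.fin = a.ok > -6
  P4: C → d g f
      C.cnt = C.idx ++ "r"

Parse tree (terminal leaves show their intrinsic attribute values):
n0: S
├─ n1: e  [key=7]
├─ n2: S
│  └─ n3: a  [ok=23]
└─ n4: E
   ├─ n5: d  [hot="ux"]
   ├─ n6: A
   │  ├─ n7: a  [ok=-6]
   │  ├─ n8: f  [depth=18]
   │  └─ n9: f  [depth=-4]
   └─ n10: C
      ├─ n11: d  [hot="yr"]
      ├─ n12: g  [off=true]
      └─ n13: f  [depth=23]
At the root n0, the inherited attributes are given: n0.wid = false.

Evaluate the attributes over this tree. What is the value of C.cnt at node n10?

"yr"

1. n0.wid = false  [given at root]
2. n1.key = 7  [terminal]
3. n2.wid = true  [S₀.wid == false]
4. n3.ok = 23  [terminal]
5. n2.fin = 18  [a.ok - 5]
6. n2.lim = true  [S.wid == true]
7. n2.lab = -1  [a.ok * -2 + 45]
8. n4.acc = false  [not S₁.lim]
9. n4.hot = "ny"  ["ny"]
10. n5.hot = "ux"  [terminal]
11. n7.ok = -6  [terminal]
12. n8.depth = 18  [terminal]
13. n9.depth = -4  [terminal]
14. n6.depth = 6  [f₀.depth * 2 - 30]
15. n6.fin = false  [a.ok > -6]
16. n10.idx = "y"  [if E.acc then E.hot else "y"]
17. n10.ok = 24  [A.depth + 18]
18. n10.tag = "kux"  ["k" ++ d.hot]
19. n11.hot = "yr"  [terminal]
20. n12.off = true  [terminal]
21. n13.depth = 23  [terminal]
22. n10.cnt = "yr"  [C.idx ++ "r"]
23. n4.cnt = true  [not E.acc]
24. n4.env = 12  [12]
25. n0.fin = 10  [(if S₀.wid then S₁.lab else E.env) - 2]
26. n0.lim = true  [true]
27. n0.lab = -3  [E.env - 15]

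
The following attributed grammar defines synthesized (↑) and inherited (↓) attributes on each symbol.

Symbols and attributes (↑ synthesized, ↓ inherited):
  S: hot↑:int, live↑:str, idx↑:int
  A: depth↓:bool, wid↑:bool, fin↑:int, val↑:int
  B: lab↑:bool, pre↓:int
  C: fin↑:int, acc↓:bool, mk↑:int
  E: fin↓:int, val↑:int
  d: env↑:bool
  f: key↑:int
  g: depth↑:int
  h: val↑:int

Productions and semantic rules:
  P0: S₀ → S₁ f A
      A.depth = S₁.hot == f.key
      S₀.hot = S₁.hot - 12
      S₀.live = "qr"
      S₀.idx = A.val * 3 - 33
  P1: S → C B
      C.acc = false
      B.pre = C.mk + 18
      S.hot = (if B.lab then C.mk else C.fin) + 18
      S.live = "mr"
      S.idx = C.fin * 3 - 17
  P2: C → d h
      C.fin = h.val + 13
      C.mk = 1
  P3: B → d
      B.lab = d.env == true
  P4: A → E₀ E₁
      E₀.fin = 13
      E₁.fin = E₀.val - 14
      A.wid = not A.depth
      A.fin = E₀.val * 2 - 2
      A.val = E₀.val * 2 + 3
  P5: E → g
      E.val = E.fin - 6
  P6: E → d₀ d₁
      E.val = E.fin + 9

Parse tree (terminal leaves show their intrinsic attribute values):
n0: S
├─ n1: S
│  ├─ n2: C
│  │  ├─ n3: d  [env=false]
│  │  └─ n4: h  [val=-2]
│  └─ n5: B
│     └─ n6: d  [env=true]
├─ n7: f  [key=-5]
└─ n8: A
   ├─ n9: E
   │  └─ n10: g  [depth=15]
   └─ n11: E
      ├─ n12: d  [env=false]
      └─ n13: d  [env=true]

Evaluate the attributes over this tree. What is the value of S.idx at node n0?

1. n2.acc = false  [false]
2. n3.env = false  [terminal]
3. n4.val = -2  [terminal]
4. n2.fin = 11  [h.val + 13]
5. n2.mk = 1  [1]
6. n5.pre = 19  [C.mk + 18]
7. n6.env = true  [terminal]
8. n5.lab = true  [d.env == true]
9. n1.hot = 19  [(if B.lab then C.mk else C.fin) + 18]
10. n1.live = "mr"  ["mr"]
11. n1.idx = 16  [C.fin * 3 - 17]
12. n7.key = -5  [terminal]
13. n8.depth = false  [S₁.hot == f.key]
14. n9.fin = 13  [13]
15. n10.depth = 15  [terminal]
16. n9.val = 7  [E.fin - 6]
17. n11.fin = -7  [E₀.val - 14]
18. n12.env = false  [terminal]
19. n13.env = true  [terminal]
20. n11.val = 2  [E.fin + 9]
21. n8.wid = true  [not A.depth]
22. n8.fin = 12  [E₀.val * 2 - 2]
23. n8.val = 17  [E₀.val * 2 + 3]
24. n0.hot = 7  [S₁.hot - 12]
25. n0.live = "qr"  ["qr"]
26. n0.idx = 18  [A.val * 3 - 33]

18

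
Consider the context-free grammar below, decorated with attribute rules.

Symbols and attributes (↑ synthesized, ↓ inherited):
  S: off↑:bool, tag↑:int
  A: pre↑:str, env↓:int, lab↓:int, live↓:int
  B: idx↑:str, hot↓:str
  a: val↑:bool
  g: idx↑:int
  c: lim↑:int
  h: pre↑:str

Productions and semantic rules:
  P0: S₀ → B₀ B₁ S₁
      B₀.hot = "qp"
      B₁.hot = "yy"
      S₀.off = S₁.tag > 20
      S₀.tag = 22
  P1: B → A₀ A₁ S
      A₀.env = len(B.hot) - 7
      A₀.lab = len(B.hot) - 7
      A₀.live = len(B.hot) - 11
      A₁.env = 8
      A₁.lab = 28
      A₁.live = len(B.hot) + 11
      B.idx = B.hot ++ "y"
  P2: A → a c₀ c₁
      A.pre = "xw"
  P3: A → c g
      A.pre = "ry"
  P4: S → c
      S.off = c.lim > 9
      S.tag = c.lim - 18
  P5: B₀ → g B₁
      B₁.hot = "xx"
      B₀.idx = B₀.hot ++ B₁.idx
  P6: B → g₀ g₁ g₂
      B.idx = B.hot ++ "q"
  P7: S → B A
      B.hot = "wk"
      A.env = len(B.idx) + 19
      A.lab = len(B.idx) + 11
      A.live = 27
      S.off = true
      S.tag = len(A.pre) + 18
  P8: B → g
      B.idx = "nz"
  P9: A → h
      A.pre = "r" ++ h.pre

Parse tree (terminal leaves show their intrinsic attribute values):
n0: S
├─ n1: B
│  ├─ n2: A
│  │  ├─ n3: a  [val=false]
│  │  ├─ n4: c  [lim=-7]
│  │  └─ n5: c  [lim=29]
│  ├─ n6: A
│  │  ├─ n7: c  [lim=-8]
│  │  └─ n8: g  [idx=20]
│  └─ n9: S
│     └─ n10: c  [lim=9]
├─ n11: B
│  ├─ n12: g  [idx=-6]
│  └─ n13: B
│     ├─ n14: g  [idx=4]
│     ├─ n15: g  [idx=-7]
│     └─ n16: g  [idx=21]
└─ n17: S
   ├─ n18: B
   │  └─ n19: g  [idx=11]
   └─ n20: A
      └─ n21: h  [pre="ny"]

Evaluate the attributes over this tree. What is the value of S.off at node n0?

1. n1.hot = "qp"  ["qp"]
2. n2.env = -5  [len(B.hot) - 7]
3. n2.lab = -5  [len(B.hot) - 7]
4. n2.live = -9  [len(B.hot) - 11]
5. n3.val = false  [terminal]
6. n4.lim = -7  [terminal]
7. n5.lim = 29  [terminal]
8. n2.pre = "xw"  ["xw"]
9. n6.env = 8  [8]
10. n6.lab = 28  [28]
11. n6.live = 13  [len(B.hot) + 11]
12. n7.lim = -8  [terminal]
13. n8.idx = 20  [terminal]
14. n6.pre = "ry"  ["ry"]
15. n10.lim = 9  [terminal]
16. n9.off = false  [c.lim > 9]
17. n9.tag = -9  [c.lim - 18]
18. n1.idx = "qpy"  [B.hot ++ "y"]
19. n11.hot = "yy"  ["yy"]
20. n12.idx = -6  [terminal]
21. n13.hot = "xx"  ["xx"]
22. n14.idx = 4  [terminal]
23. n15.idx = -7  [terminal]
24. n16.idx = 21  [terminal]
25. n13.idx = "xxq"  [B.hot ++ "q"]
26. n11.idx = "yyxxq"  [B₀.hot ++ B₁.idx]
27. n18.hot = "wk"  ["wk"]
28. n19.idx = 11  [terminal]
29. n18.idx = "nz"  ["nz"]
30. n20.env = 21  [len(B.idx) + 19]
31. n20.lab = 13  [len(B.idx) + 11]
32. n20.live = 27  [27]
33. n21.pre = "ny"  [terminal]
34. n20.pre = "rny"  ["r" ++ h.pre]
35. n17.off = true  [true]
36. n17.tag = 21  [len(A.pre) + 18]
37. n0.off = true  [S₁.tag > 20]
38. n0.tag = 22  [22]

true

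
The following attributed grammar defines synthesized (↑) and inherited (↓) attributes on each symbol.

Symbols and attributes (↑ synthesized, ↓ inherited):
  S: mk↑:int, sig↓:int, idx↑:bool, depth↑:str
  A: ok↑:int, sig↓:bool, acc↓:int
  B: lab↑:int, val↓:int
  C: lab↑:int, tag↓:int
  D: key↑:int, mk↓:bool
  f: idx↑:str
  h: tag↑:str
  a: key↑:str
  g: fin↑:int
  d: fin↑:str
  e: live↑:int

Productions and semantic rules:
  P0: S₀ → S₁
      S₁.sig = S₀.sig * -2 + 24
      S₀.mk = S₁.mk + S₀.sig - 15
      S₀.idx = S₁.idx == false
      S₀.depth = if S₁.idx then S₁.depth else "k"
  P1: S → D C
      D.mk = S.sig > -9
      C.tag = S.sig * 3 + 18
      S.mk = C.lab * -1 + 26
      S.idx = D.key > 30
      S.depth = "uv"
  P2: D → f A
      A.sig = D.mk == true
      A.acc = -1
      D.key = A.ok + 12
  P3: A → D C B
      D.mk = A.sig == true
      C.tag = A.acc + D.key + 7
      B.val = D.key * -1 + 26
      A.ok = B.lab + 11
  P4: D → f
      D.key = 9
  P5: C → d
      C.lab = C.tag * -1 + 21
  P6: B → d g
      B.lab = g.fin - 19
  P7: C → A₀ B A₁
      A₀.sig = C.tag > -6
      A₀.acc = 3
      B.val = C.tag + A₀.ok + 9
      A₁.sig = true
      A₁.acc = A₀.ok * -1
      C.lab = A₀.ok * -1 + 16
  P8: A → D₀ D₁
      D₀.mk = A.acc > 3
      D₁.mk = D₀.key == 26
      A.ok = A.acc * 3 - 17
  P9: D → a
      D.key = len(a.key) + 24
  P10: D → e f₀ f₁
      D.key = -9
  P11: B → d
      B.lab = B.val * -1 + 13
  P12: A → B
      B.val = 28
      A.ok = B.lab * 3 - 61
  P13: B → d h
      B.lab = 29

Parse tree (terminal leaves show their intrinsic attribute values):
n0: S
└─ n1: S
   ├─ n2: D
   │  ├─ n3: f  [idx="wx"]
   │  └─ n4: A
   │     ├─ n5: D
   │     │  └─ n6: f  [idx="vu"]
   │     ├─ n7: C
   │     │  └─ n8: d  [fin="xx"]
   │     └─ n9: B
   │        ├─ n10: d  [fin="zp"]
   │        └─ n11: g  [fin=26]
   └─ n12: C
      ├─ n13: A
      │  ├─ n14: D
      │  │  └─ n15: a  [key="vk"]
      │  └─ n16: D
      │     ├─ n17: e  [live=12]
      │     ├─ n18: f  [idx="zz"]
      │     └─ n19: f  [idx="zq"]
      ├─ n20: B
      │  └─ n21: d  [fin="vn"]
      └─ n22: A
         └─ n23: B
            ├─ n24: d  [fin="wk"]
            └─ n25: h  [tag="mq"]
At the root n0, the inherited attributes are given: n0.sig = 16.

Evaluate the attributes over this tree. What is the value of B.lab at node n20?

1. n0.sig = 16  [given at root]
2. n1.sig = -8  [S₀.sig * -2 + 24]
3. n2.mk = true  [S.sig > -9]
4. n3.idx = "wx"  [terminal]
5. n4.sig = true  [D.mk == true]
6. n4.acc = -1  [-1]
7. n5.mk = true  [A.sig == true]
8. n6.idx = "vu"  [terminal]
9. n5.key = 9  [9]
10. n7.tag = 15  [A.acc + D.key + 7]
11. n8.fin = "xx"  [terminal]
12. n7.lab = 6  [C.tag * -1 + 21]
13. n9.val = 17  [D.key * -1 + 26]
14. n10.fin = "zp"  [terminal]
15. n11.fin = 26  [terminal]
16. n9.lab = 7  [g.fin - 19]
17. n4.ok = 18  [B.lab + 11]
18. n2.key = 30  [A.ok + 12]
19. n12.tag = -6  [S.sig * 3 + 18]
20. n13.sig = false  [C.tag > -6]
21. n13.acc = 3  [3]
22. n14.mk = false  [A.acc > 3]
23. n15.key = "vk"  [terminal]
24. n14.key = 26  [len(a.key) + 24]
25. n16.mk = true  [D₀.key == 26]
26. n17.live = 12  [terminal]
27. n18.idx = "zz"  [terminal]
28. n19.idx = "zq"  [terminal]
29. n16.key = -9  [-9]
30. n13.ok = -8  [A.acc * 3 - 17]
31. n20.val = -5  [C.tag + A₀.ok + 9]
32. n21.fin = "vn"  [terminal]
33. n20.lab = 18  [B.val * -1 + 13]
34. n22.sig = true  [true]
35. n22.acc = 8  [A₀.ok * -1]
36. n23.val = 28  [28]
37. n24.fin = "wk"  [terminal]
38. n25.tag = "mq"  [terminal]
39. n23.lab = 29  [29]
40. n22.ok = 26  [B.lab * 3 - 61]
41. n12.lab = 24  [A₀.ok * -1 + 16]
42. n1.mk = 2  [C.lab * -1 + 26]
43. n1.idx = false  [D.key > 30]
44. n1.depth = "uv"  ["uv"]
45. n0.mk = 3  [S₁.mk + S₀.sig - 15]
46. n0.idx = true  [S₁.idx == false]
47. n0.depth = "k"  [if S₁.idx then S₁.depth else "k"]

18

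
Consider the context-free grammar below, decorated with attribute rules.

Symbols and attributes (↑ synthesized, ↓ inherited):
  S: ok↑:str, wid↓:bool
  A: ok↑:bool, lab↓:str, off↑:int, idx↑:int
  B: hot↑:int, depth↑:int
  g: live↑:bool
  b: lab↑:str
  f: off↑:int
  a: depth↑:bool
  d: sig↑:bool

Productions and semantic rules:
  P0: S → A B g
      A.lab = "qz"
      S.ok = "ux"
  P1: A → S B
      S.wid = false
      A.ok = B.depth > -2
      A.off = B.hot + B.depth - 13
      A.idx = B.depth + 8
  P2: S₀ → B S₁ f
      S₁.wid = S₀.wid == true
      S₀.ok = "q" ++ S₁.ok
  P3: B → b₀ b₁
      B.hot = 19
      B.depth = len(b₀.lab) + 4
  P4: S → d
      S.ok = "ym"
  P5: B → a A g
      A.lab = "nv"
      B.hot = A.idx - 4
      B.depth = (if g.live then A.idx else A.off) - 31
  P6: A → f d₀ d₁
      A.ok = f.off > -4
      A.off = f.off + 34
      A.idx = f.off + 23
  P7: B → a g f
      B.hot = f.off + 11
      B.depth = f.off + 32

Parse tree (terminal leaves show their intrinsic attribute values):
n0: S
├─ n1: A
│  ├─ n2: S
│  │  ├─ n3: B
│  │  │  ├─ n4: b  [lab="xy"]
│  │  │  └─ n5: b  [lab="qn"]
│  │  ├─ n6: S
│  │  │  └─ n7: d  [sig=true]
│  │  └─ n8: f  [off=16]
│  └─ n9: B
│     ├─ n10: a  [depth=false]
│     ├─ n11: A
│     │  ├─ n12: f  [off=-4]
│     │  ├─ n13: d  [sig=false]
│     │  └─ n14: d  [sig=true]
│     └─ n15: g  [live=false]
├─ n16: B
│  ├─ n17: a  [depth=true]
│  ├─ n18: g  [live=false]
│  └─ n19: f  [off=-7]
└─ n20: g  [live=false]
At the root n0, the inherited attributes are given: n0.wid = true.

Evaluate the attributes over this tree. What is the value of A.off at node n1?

1

1. n0.wid = true  [given at root]
2. n1.lab = "qz"  ["qz"]
3. n2.wid = false  [false]
4. n4.lab = "xy"  [terminal]
5. n5.lab = "qn"  [terminal]
6. n3.hot = 19  [19]
7. n3.depth = 6  [len(b₀.lab) + 4]
8. n6.wid = false  [S₀.wid == true]
9. n7.sig = true  [terminal]
10. n6.ok = "ym"  ["ym"]
11. n8.off = 16  [terminal]
12. n2.ok = "qym"  ["q" ++ S₁.ok]
13. n10.depth = false  [terminal]
14. n11.lab = "nv"  ["nv"]
15. n12.off = -4  [terminal]
16. n13.sig = false  [terminal]
17. n14.sig = true  [terminal]
18. n11.ok = false  [f.off > -4]
19. n11.off = 30  [f.off + 34]
20. n11.idx = 19  [f.off + 23]
21. n15.live = false  [terminal]
22. n9.hot = 15  [A.idx - 4]
23. n9.depth = -1  [(if g.live then A.idx else A.off) - 31]
24. n1.ok = true  [B.depth > -2]
25. n1.off = 1  [B.hot + B.depth - 13]
26. n1.idx = 7  [B.depth + 8]
27. n17.depth = true  [terminal]
28. n18.live = false  [terminal]
29. n19.off = -7  [terminal]
30. n16.hot = 4  [f.off + 11]
31. n16.depth = 25  [f.off + 32]
32. n20.live = false  [terminal]
33. n0.ok = "ux"  ["ux"]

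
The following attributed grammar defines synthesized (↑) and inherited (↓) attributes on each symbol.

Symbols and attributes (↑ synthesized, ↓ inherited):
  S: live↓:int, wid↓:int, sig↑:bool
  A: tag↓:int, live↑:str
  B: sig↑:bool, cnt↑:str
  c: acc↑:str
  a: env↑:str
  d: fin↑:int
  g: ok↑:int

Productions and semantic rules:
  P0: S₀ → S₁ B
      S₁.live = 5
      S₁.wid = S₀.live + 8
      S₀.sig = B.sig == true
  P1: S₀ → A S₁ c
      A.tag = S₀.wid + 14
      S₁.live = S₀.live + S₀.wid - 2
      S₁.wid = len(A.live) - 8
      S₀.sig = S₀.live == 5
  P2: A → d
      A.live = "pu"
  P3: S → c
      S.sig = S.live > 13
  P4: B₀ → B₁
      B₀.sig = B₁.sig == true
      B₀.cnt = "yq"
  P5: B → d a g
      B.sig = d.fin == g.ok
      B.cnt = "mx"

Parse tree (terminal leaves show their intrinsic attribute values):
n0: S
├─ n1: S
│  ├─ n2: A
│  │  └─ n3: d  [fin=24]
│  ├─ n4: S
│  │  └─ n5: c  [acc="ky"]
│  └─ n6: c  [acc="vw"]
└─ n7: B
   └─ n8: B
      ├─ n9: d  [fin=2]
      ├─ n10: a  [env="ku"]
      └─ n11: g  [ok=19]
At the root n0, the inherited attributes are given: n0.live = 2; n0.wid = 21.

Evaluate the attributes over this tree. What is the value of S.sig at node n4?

1. n0.live = 2  [given at root]
2. n0.wid = 21  [given at root]
3. n1.live = 5  [5]
4. n1.wid = 10  [S₀.live + 8]
5. n2.tag = 24  [S₀.wid + 14]
6. n3.fin = 24  [terminal]
7. n2.live = "pu"  ["pu"]
8. n4.live = 13  [S₀.live + S₀.wid - 2]
9. n4.wid = -6  [len(A.live) - 8]
10. n5.acc = "ky"  [terminal]
11. n4.sig = false  [S.live > 13]
12. n6.acc = "vw"  [terminal]
13. n1.sig = true  [S₀.live == 5]
14. n9.fin = 2  [terminal]
15. n10.env = "ku"  [terminal]
16. n11.ok = 19  [terminal]
17. n8.sig = false  [d.fin == g.ok]
18. n8.cnt = "mx"  ["mx"]
19. n7.sig = false  [B₁.sig == true]
20. n7.cnt = "yq"  ["yq"]
21. n0.sig = false  [B.sig == true]

false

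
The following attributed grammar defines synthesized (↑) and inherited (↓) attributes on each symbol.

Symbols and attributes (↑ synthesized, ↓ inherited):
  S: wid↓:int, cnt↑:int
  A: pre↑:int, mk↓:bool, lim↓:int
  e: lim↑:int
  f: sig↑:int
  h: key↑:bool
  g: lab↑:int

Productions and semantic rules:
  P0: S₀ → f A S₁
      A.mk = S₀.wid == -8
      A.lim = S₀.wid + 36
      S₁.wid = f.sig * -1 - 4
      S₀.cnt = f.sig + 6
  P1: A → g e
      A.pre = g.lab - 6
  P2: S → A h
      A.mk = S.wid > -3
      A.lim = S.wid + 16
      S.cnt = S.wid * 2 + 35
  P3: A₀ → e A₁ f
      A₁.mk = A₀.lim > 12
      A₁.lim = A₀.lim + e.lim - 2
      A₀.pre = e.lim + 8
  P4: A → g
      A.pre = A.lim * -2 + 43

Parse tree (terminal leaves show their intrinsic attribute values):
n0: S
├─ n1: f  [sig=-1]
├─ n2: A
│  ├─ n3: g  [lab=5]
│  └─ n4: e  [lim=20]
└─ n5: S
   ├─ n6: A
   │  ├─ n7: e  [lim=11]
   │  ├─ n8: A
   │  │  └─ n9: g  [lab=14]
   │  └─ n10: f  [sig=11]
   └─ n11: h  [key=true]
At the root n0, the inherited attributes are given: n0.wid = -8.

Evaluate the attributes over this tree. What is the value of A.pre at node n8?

-1

1. n0.wid = -8  [given at root]
2. n1.sig = -1  [terminal]
3. n2.mk = true  [S₀.wid == -8]
4. n2.lim = 28  [S₀.wid + 36]
5. n3.lab = 5  [terminal]
6. n4.lim = 20  [terminal]
7. n2.pre = -1  [g.lab - 6]
8. n5.wid = -3  [f.sig * -1 - 4]
9. n6.mk = false  [S.wid > -3]
10. n6.lim = 13  [S.wid + 16]
11. n7.lim = 11  [terminal]
12. n8.mk = true  [A₀.lim > 12]
13. n8.lim = 22  [A₀.lim + e.lim - 2]
14. n9.lab = 14  [terminal]
15. n8.pre = -1  [A.lim * -2 + 43]
16. n10.sig = 11  [terminal]
17. n6.pre = 19  [e.lim + 8]
18. n11.key = true  [terminal]
19. n5.cnt = 29  [S.wid * 2 + 35]
20. n0.cnt = 5  [f.sig + 6]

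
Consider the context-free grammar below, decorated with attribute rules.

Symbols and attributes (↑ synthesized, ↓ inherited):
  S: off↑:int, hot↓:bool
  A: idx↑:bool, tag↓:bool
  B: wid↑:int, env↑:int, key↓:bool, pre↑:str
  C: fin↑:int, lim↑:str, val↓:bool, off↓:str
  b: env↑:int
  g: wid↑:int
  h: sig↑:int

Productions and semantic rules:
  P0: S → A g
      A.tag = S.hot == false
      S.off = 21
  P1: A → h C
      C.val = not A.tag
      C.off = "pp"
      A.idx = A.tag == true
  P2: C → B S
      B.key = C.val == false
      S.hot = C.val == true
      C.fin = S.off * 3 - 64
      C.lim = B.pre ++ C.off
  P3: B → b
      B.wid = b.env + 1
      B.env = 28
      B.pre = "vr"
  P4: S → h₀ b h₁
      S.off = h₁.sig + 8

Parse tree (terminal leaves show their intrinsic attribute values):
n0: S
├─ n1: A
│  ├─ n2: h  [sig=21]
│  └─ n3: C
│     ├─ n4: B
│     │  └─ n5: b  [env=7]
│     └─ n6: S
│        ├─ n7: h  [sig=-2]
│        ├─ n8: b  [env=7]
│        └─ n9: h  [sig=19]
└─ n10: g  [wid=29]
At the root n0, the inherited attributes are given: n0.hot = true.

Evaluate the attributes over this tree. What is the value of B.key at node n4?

false

1. n0.hot = true  [given at root]
2. n1.tag = false  [S.hot == false]
3. n2.sig = 21  [terminal]
4. n3.val = true  [not A.tag]
5. n3.off = "pp"  ["pp"]
6. n4.key = false  [C.val == false]
7. n5.env = 7  [terminal]
8. n4.wid = 8  [b.env + 1]
9. n4.env = 28  [28]
10. n4.pre = "vr"  ["vr"]
11. n6.hot = true  [C.val == true]
12. n7.sig = -2  [terminal]
13. n8.env = 7  [terminal]
14. n9.sig = 19  [terminal]
15. n6.off = 27  [h₁.sig + 8]
16. n3.fin = 17  [S.off * 3 - 64]
17. n3.lim = "vrpp"  [B.pre ++ C.off]
18. n1.idx = false  [A.tag == true]
19. n10.wid = 29  [terminal]
20. n0.off = 21  [21]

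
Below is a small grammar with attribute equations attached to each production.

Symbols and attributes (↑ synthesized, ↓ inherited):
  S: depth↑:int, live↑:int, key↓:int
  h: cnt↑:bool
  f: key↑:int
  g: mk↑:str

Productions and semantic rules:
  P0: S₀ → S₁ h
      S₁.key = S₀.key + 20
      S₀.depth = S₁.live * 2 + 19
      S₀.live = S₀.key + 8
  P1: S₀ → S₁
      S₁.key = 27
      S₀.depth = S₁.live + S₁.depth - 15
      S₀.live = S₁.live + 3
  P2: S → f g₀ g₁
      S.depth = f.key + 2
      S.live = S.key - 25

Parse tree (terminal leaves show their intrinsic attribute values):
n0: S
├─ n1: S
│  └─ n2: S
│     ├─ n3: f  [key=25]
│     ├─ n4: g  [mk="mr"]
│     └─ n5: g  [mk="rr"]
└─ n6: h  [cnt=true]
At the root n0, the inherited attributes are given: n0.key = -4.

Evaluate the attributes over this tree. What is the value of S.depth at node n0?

1. n0.key = -4  [given at root]
2. n1.key = 16  [S₀.key + 20]
3. n2.key = 27  [27]
4. n3.key = 25  [terminal]
5. n4.mk = "mr"  [terminal]
6. n5.mk = "rr"  [terminal]
7. n2.depth = 27  [f.key + 2]
8. n2.live = 2  [S.key - 25]
9. n1.depth = 14  [S₁.live + S₁.depth - 15]
10. n1.live = 5  [S₁.live + 3]
11. n6.cnt = true  [terminal]
12. n0.depth = 29  [S₁.live * 2 + 19]
13. n0.live = 4  [S₀.key + 8]

29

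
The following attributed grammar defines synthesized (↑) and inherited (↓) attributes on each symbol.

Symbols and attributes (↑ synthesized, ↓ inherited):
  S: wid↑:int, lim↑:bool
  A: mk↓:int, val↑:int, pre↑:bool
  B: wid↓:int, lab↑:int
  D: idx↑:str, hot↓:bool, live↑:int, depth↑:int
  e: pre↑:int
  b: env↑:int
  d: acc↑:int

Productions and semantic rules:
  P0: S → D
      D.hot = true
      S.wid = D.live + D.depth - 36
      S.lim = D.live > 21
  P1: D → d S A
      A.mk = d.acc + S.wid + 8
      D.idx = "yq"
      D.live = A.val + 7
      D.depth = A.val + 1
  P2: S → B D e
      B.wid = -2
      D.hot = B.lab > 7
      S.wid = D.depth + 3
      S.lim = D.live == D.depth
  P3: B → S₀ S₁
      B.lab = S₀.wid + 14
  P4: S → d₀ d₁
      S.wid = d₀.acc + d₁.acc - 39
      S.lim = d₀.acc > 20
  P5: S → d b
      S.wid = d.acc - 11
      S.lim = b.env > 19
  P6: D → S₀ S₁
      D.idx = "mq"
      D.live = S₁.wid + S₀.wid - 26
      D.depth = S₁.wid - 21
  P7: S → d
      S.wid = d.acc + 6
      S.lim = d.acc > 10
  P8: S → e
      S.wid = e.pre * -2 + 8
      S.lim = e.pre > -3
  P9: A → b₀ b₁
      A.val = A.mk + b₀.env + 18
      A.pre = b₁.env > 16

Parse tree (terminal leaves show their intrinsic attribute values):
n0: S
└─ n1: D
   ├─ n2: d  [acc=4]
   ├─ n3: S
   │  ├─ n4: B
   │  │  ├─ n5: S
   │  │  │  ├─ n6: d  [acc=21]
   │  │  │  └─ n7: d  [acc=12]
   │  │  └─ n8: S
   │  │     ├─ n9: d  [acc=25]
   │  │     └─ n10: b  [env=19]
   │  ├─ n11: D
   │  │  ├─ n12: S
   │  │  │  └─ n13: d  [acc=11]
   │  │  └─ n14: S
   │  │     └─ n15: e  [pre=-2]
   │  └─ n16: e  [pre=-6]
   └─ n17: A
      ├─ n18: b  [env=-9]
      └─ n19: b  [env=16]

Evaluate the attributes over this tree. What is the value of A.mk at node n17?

6

1. n1.hot = true  [true]
2. n2.acc = 4  [terminal]
3. n4.wid = -2  [-2]
4. n6.acc = 21  [terminal]
5. n7.acc = 12  [terminal]
6. n5.wid = -6  [d₀.acc + d₁.acc - 39]
7. n5.lim = true  [d₀.acc > 20]
8. n9.acc = 25  [terminal]
9. n10.env = 19  [terminal]
10. n8.wid = 14  [d.acc - 11]
11. n8.lim = false  [b.env > 19]
12. n4.lab = 8  [S₀.wid + 14]
13. n11.hot = true  [B.lab > 7]
14. n13.acc = 11  [terminal]
15. n12.wid = 17  [d.acc + 6]
16. n12.lim = true  [d.acc > 10]
17. n15.pre = -2  [terminal]
18. n14.wid = 12  [e.pre * -2 + 8]
19. n14.lim = true  [e.pre > -3]
20. n11.idx = "mq"  ["mq"]
21. n11.live = 3  [S₁.wid + S₀.wid - 26]
22. n11.depth = -9  [S₁.wid - 21]
23. n16.pre = -6  [terminal]
24. n3.wid = -6  [D.depth + 3]
25. n3.lim = false  [D.live == D.depth]
26. n17.mk = 6  [d.acc + S.wid + 8]
27. n18.env = -9  [terminal]
28. n19.env = 16  [terminal]
29. n17.val = 15  [A.mk + b₀.env + 18]
30. n17.pre = false  [b₁.env > 16]
31. n1.idx = "yq"  ["yq"]
32. n1.live = 22  [A.val + 7]
33. n1.depth = 16  [A.val + 1]
34. n0.wid = 2  [D.live + D.depth - 36]
35. n0.lim = true  [D.live > 21]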